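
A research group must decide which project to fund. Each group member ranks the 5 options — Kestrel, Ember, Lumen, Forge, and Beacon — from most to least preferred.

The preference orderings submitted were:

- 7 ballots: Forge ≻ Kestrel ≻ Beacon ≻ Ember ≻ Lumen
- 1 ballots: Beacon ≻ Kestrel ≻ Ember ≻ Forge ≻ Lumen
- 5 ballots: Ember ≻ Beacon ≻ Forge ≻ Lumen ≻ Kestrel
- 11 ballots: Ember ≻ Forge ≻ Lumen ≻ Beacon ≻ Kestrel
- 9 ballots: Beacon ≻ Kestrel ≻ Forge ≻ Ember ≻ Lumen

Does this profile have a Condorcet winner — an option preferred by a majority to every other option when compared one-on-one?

No

Head-to-head results (33 voters total):
Kestrel vs Ember: Kestrel wins 17–16.
Kestrel vs Lumen: Kestrel wins 17–16.
Kestrel vs Forge: Forge wins 23–10.
Kestrel vs Beacon: Beacon wins 26–7.
Ember vs Lumen: Ember wins 33–0.
Ember vs Forge: Ember wins 17–16.
Ember vs Beacon: Beacon wins 17–16.
Lumen vs Forge: Forge wins 33–0.
Lumen vs Beacon: Beacon wins 22–11.
Forge vs Beacon: Forge wins 18–15.
No candidate beats all others: Kestrel beats Ember beats Forge beats Kestrel, a majority cycle.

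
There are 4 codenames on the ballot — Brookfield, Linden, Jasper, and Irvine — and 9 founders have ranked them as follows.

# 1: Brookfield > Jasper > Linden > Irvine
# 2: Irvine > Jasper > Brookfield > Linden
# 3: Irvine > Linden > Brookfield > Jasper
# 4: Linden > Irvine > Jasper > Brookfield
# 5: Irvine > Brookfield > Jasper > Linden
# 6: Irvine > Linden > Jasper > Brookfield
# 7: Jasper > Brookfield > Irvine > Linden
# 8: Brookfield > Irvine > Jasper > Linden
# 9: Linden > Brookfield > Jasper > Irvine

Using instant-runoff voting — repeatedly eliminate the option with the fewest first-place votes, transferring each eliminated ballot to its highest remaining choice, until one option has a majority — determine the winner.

Round 1: Irvine 4, Brookfield 2, Linden 2, Jasper 1. Jasper has the fewest and is eliminated.
Round 2: Irvine 4, Brookfield 3, Linden 2. Linden has the fewest and is eliminated.
Round 3: Irvine 5, Brookfield 4. Irvine has a majority.

Irvine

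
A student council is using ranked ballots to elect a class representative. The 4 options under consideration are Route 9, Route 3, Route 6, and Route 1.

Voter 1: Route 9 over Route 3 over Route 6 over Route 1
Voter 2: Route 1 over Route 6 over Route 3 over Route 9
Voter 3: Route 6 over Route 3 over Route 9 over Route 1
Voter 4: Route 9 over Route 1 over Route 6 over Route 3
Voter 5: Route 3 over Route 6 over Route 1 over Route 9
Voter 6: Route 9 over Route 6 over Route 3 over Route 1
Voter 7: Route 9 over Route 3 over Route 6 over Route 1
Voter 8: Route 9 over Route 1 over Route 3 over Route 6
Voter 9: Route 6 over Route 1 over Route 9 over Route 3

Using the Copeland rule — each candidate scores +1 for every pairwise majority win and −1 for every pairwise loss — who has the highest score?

Route 9

Pairwise results:
  Route 9 vs Route 3: Route 9 wins 6–3.
  Route 9 vs Route 6: Route 9 wins 5–4.
  Route 9 vs Route 1: Route 9 wins 6–3.
  Route 3 vs Route 6: Route 6 wins 5–4.
  Route 3 vs Route 1: Route 3 wins 5–4.
  Route 6 vs Route 1: Route 6 wins 6–3.
Copeland scores (wins − losses):
  Route 9: 3 − 0 = 3
  Route 3: 1 − 2 = -1
  Route 6: 2 − 1 = 1
  Route 1: 0 − 3 = -3
Route 9 has the best Copeland score.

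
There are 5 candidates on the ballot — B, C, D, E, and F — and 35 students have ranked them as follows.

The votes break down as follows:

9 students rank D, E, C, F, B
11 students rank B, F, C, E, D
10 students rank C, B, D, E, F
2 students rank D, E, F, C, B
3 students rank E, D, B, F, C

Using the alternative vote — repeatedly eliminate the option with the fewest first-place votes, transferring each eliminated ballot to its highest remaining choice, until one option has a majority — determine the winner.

B

Round 1: B 11, D 11, C 10, E 3, F 0. F has the fewest and is eliminated.
Round 2: B 11, D 11, C 10, E 3. E has the fewest and is eliminated.
Round 3: D 14, B 11, C 10. C has the fewest and is eliminated.
Round 4: B 21, D 14. B has a majority.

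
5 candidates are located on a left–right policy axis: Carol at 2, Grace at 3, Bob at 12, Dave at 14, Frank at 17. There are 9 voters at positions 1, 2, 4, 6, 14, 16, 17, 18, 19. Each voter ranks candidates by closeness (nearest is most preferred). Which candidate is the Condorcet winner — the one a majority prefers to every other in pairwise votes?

Dave

With single-peaked preferences on a line, the Condorcet winner is the candidate closest to the median voter.
The median voter (position 14) is closest to Dave at 14.
Check: Dave vs Frank — voters closer to Dave: 5 of 9.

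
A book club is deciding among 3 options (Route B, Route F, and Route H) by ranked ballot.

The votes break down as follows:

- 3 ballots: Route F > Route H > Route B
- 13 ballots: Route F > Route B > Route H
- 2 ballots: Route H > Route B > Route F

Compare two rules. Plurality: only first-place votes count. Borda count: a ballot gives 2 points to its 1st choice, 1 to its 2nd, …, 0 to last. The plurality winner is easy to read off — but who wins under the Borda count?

Route F

Plurality first-place counts: Route B 0, Route F 16, Route H 2 → Route F.
Borda totals: Route B 15, Route F 32, Route H 7 → Route F.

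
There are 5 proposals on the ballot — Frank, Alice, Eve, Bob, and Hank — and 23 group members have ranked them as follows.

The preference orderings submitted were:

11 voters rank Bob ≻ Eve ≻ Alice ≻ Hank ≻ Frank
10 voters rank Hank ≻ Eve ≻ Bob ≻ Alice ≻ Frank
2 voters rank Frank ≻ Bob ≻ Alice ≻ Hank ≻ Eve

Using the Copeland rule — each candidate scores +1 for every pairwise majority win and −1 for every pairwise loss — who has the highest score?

Bob

Pairwise results:
  Frank vs Alice: Alice wins 21–2.
  Frank vs Eve: Eve wins 21–2.
  Frank vs Bob: Bob wins 21–2.
  Frank vs Hank: Hank wins 21–2.
  Alice vs Eve: Eve wins 21–2.
  Alice vs Bob: Bob wins 23–0.
  Alice vs Hank: Alice wins 13–10.
  Eve vs Bob: Bob wins 13–10.
  Eve vs Hank: Hank wins 12–11.
  Bob vs Hank: Bob wins 13–10.
Copeland scores (wins − losses):
  Frank: 0 − 4 = -4
  Alice: 2 − 2 = 0
  Eve: 2 − 2 = 0
  Bob: 4 − 0 = 4
  Hank: 2 − 2 = 0
Bob has the best Copeland score.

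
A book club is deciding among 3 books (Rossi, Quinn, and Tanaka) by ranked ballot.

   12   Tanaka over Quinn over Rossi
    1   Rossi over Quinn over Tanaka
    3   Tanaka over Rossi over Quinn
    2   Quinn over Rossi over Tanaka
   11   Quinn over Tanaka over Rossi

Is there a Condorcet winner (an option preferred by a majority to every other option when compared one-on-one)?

Yes

Head-to-head results (29 voters total):
Rossi vs Quinn: Quinn wins 25–4.
Rossi vs Tanaka: Tanaka wins 26–3.
Quinn vs Tanaka: Tanaka wins 15–14.
Tanaka beats each rival — Rossi (26–3), Quinn (15–14) — so Tanaka is the Condorcet winner.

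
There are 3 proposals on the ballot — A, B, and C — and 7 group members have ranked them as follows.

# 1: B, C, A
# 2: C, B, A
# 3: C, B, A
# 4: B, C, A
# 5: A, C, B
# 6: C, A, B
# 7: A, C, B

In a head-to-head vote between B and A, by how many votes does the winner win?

Ballots ranking B above A: 4.
Ballots ranking A above B: 3.
B wins 4–3, a margin of 1.

1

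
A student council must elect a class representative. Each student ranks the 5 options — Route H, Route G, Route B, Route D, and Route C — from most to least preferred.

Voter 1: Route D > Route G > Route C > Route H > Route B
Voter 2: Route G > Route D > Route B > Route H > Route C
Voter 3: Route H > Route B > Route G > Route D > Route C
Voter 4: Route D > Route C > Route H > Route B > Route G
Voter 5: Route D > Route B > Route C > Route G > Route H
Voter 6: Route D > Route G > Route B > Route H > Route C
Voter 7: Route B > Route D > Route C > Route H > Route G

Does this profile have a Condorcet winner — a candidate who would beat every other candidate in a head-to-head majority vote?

Head-to-head results (7 voters total):
Route H vs Route G: Route G wins 4–3.
Route H vs Route B: Route B wins 4–3.
Route H vs Route D: Route D wins 6–1.
Route H vs Route C: Route C wins 4–3.
Route G vs Route B: Route B wins 4–3.
Route G vs Route D: Route D wins 5–2.
Route G vs Route C: Route G wins 4–3.
Route B vs Route D: Route D wins 5–2.
Route B vs Route C: Route B wins 5–2.
Route D vs Route C: Route D wins 7–0.
Route D beats each rival — Route H (6–1), Route G (5–2), Route B (5–2), Route C (7–0) — so Route D is the Condorcet winner.

Yes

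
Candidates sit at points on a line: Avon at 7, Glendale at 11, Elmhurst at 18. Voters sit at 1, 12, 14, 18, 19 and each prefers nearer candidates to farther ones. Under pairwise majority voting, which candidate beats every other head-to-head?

Glendale

With single-peaked preferences on a line, the Condorcet winner is the candidate closest to the median voter.
The median voter (position 14) is closest to Glendale at 11.
Check: Glendale vs Avon — voters closer to Glendale: 4 of 5.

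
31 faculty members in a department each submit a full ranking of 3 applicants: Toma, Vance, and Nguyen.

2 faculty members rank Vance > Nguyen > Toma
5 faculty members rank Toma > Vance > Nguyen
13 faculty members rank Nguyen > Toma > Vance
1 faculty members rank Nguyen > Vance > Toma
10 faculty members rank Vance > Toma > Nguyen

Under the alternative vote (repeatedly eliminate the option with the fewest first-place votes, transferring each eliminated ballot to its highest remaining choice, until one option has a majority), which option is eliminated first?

Toma

Round 1: Nguyen 14, Vance 12, Toma 5. Toma has the fewest and is eliminated.
Round 2: Vance 17, Nguyen 14. Vance has a majority.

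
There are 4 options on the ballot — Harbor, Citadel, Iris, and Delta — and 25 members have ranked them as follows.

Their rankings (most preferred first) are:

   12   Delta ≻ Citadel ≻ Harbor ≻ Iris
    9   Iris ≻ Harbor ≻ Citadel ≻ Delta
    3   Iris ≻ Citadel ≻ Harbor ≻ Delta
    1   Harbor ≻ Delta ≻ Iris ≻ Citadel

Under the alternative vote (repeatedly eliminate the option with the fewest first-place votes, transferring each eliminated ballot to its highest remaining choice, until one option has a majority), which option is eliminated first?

Citadel

Round 1: Iris 12, Delta 12, Harbor 1, Citadel 0. Citadel has the fewest and is eliminated.
Round 2: Iris 12, Delta 12, Harbor 1. Harbor has the fewest and is eliminated.
Round 3: Delta 13, Iris 12. Delta has a majority.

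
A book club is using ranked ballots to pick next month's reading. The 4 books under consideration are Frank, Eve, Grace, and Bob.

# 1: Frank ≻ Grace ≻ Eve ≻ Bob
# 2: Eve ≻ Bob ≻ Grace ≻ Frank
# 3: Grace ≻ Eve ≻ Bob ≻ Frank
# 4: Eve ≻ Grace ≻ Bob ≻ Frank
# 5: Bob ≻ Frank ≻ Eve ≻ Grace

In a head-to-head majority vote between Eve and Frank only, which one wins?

Eve

Ballots ranking Eve above Frank: 3.
Ballots ranking Frank above Eve: 2.
Eve wins the head-to-head, 3–2.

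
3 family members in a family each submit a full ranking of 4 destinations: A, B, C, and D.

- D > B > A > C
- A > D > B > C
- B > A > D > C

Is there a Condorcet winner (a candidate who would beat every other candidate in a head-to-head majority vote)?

Head-to-head results (3 voters total):
A vs B: B wins 2–1.
A vs C: A wins 3–0.
A vs D: A wins 2–1.
B vs C: B wins 3–0.
B vs D: D wins 2–1.
C vs D: D wins 3–0.
No candidate beats all others: A beats D beats B beats A, a majority cycle.

No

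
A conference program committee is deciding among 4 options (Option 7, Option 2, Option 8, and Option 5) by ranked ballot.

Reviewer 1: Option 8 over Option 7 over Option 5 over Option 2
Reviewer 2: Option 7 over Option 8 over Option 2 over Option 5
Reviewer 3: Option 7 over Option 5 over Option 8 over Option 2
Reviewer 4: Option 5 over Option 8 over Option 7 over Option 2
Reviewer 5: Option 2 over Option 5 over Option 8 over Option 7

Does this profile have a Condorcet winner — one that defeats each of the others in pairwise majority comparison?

No

Head-to-head results (5 voters total):
Option 7 vs Option 2: Option 7 wins 4–1.
Option 7 vs Option 8: Option 8 wins 3–2.
Option 7 vs Option 5: Option 7 wins 3–2.
Option 2 vs Option 8: Option 8 wins 4–1.
Option 2 vs Option 5: Option 5 wins 3–2.
Option 8 vs Option 5: Option 5 wins 3–2.
No candidate beats all others: Option 7 beats Option 5 beats Option 8 beats Option 7, a majority cycle.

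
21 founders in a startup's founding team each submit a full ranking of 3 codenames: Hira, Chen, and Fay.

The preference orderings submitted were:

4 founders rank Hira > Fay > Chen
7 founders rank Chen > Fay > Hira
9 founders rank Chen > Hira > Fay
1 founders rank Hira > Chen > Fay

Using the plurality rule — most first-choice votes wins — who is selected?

Chen

First-place vote totals:
  Hira: 5
  Chen: 16
  Fay: 0
Chen has the most first-place votes.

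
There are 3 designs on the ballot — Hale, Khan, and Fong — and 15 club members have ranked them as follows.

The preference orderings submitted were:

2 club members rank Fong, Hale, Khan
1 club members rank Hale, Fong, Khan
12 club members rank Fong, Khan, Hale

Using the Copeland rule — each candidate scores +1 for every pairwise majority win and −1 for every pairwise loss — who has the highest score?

Pairwise results:
  Hale vs Khan: Khan wins 12–3.
  Hale vs Fong: Fong wins 14–1.
  Khan vs Fong: Fong wins 15–0.
Copeland scores (wins − losses):
  Hale: 0 − 2 = -2
  Khan: 1 − 1 = 0
  Fong: 2 − 0 = 2
Fong has the best Copeland score.

Fong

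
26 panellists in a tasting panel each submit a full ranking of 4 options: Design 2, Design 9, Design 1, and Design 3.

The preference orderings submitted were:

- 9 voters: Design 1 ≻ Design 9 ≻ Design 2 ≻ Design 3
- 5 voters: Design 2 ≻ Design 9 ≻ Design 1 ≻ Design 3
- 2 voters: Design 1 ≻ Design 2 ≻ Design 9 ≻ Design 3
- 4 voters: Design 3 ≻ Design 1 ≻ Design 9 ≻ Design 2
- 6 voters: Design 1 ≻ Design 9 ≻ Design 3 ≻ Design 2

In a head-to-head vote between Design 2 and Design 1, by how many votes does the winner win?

Ballots ranking Design 2 above Design 1: 5.
Ballots ranking Design 1 above Design 2: 9+2+4+6 = 21.
Design 1 wins 21–5, a margin of 16.

16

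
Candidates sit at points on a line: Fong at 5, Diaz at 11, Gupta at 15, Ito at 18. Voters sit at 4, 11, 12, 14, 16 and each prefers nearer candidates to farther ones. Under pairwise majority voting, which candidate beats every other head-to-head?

With single-peaked preferences on a line, the Condorcet winner is the candidate closest to the median voter.
The median voter (position 12) is closest to Diaz at 11.
Check: Diaz vs Ito — voters closer to Diaz: 4 of 5.

Diaz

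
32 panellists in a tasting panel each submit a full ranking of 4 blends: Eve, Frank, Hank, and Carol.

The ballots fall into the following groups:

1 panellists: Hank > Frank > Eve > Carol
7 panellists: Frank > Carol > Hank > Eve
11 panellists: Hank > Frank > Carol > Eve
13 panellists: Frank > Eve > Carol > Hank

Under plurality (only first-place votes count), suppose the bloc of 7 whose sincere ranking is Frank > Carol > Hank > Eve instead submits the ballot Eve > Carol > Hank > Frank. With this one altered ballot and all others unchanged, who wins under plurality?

First-place totals with the altered ballot: Eve 7, Frank 13, Hank 12, Carol 0.
The winner is unchanged: still Frank.

Frank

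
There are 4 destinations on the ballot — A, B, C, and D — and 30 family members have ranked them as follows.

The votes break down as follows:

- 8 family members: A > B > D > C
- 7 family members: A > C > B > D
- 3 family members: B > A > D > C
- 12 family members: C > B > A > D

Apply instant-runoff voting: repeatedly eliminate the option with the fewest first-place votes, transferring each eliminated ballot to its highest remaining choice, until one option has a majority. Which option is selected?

A

Round 1: A 15, C 12, B 3, D 0. D has the fewest and is eliminated.
Round 2: A 15, C 12, B 3. B has the fewest and is eliminated.
Round 3: A 18, C 12. A has a majority.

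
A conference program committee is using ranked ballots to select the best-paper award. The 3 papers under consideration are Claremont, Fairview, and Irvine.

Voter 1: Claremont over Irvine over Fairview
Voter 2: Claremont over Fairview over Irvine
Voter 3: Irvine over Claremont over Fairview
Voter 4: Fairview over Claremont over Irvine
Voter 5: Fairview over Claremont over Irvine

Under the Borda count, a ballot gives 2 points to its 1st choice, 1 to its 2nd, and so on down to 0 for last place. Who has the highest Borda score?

Claremont

Borda scores:
  Claremont: 2 + 2 + 1 + 1 + 1 = 7
  Fairview: 0 + 1 + 0 + 2 + 2 = 5
  Irvine: 1 + 0 + 2 + 0 + 0 = 3
Claremont has the highest total.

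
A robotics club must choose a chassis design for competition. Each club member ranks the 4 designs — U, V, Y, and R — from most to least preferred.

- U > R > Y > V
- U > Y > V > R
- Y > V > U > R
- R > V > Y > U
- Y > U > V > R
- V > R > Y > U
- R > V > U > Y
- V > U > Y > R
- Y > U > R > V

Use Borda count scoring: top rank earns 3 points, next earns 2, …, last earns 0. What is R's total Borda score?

Borda scores:
  U: 3 + 3 + 1 + 0 + 2 + 0 + 1 + 2 + 2 = 14
  V: 0 + 1 + 2 + 2 + 1 + 3 + 2 + 3 + 0 = 14
  Y: 1 + 2 + 3 + 1 + 3 + 1 + 0 + 1 + 3 = 15
  R: 2 + 0 + 0 + 3 + 0 + 2 + 3 + 0 + 1 = 11

11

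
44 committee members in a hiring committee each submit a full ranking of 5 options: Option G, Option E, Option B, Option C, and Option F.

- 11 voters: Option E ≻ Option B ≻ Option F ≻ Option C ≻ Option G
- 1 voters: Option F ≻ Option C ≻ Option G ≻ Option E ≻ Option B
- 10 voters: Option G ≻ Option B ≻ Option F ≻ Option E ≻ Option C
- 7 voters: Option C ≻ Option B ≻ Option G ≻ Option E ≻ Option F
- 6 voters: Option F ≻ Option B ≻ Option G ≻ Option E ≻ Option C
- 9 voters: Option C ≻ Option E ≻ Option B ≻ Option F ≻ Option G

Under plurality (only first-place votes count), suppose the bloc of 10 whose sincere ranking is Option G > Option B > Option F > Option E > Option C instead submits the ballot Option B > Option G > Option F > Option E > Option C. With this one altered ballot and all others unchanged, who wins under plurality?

Option C

First-place totals with the altered ballot: Option G 0, Option E 11, Option B 10, Option C 16, Option F 7.
The winner is unchanged: still Option C.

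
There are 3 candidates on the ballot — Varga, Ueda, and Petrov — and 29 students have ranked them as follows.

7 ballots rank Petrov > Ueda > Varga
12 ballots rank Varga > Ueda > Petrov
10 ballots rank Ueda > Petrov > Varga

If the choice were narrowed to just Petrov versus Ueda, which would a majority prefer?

Ballots ranking Petrov above Ueda: 7.
Ballots ranking Ueda above Petrov: 12+10 = 22.
Ueda wins the head-to-head, 22–7.

Ueda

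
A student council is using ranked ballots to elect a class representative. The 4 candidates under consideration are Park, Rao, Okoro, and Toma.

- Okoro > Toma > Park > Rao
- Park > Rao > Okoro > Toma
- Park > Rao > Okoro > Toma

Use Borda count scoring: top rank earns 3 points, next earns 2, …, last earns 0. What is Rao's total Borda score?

4

Borda scores:
  Park: 1 + 3 + 3 = 7
  Rao: 0 + 2 + 2 = 4
  Okoro: 3 + 1 + 1 = 5
  Toma: 2 + 0 + 0 = 2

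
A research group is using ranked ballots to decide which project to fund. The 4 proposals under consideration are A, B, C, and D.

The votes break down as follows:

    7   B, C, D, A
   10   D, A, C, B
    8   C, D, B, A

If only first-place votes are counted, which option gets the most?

First-place vote totals:
  A: 0
  B: 7
  C: 8
  D: 10
D has the most first-place votes.

D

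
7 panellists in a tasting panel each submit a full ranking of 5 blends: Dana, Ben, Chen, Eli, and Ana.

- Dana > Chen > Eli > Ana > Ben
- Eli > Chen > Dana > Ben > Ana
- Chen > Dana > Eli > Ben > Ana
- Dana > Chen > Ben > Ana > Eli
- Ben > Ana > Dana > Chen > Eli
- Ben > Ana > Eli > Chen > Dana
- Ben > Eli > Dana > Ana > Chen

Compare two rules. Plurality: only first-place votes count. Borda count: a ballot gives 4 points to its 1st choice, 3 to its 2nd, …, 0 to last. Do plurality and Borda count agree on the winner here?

No

Plurality first-place counts: Dana 2, Ben 3, Chen 1, Eli 1, Ana 0 → Ben.
Borda totals: Dana 17, Ben 16, Chen 15, Eli 13, Ana 9 → Dana.
The two rules disagree: plurality picks Ben, Borda picks Dana.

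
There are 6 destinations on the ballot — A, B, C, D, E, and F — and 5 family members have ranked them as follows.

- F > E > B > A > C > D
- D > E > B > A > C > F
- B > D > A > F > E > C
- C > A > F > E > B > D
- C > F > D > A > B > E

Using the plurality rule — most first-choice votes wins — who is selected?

First-place vote totals:
  A: 0
  B: 1
  C: 2
  D: 1
  E: 0
  F: 1
C has the most first-place votes.

C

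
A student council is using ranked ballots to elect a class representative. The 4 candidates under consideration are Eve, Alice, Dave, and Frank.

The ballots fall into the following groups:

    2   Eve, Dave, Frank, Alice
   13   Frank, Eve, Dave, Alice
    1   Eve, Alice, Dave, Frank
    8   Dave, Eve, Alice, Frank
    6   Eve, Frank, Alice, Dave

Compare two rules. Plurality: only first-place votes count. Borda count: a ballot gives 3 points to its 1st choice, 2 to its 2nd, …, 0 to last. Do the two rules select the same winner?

No

Plurality first-place counts: Eve 9, Alice 0, Dave 8, Frank 13 → Frank.
Borda totals: Eve 69, Alice 16, Dave 42, Frank 53 → Eve.
The two rules disagree: plurality picks Frank, Borda picks Eve.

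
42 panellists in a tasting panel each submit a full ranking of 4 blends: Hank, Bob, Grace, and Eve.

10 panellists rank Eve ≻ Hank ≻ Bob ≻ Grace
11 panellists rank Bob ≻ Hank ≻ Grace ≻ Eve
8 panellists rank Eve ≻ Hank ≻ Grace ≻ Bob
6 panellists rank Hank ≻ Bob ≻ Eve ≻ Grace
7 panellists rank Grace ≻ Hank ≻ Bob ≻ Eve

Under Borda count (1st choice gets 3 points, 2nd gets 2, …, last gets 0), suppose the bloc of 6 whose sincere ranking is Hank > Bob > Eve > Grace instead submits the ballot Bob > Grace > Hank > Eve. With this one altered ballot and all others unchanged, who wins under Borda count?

Hank

Borda totals with the altered ballot: Hank 78, Bob 68, Grace 52, Eve 54.
The winner is unchanged: still Hank.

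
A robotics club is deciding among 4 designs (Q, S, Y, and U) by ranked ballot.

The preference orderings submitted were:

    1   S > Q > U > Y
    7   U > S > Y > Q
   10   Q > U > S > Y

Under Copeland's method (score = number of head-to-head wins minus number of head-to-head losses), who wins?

Pairwise results:
  Q vs S: Q wins 10–8.
  Q vs Y: Q wins 11–7.
  Q vs U: Q wins 11–7.
  S vs Y: S wins 18–0.
  S vs U: U wins 17–1.
  Y vs U: U wins 18–0.
Copeland scores (wins − losses):
  Q: 3 − 0 = 3
  S: 1 − 2 = -1
  Y: 0 − 3 = -3
  U: 2 − 1 = 1
Q has the best Copeland score.

Q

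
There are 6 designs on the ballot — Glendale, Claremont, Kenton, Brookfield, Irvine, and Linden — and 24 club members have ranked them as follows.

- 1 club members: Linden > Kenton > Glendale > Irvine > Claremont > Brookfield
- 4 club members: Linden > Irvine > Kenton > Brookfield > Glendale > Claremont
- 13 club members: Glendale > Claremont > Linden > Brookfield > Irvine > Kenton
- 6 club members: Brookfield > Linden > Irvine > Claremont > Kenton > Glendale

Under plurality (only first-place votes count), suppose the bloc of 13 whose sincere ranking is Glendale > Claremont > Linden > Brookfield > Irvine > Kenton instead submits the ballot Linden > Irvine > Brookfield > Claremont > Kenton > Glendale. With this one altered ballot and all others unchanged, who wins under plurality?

First-place totals with the altered ballot: Glendale 0, Claremont 0, Kenton 0, Brookfield 6, Irvine 0, Linden 18.
The switch changes the winner from Glendale to Linden.

Linden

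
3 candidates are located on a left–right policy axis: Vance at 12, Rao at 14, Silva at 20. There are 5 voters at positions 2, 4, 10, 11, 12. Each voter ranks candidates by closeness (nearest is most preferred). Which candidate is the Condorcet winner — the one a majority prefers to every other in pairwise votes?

Vance

With single-peaked preferences on a line, the Condorcet winner is the candidate closest to the median voter.
The median voter (position 10) is closest to Vance at 12.
Check: Vance vs Rao — voters closer to Vance: 5 of 5.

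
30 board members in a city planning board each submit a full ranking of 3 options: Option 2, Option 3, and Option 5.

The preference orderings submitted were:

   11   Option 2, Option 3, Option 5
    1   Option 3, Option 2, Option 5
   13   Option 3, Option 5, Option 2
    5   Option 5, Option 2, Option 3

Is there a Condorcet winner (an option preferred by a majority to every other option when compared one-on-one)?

Head-to-head results (30 voters total):
Option 2 vs Option 3: Option 2 wins 16–14.
Option 2 vs Option 5: Option 5 wins 18–12.
Option 3 vs Option 5: Option 3 wins 25–5.
No candidate beats all others: Option 2 beats Option 3 beats Option 5 beats Option 2, a majority cycle.

No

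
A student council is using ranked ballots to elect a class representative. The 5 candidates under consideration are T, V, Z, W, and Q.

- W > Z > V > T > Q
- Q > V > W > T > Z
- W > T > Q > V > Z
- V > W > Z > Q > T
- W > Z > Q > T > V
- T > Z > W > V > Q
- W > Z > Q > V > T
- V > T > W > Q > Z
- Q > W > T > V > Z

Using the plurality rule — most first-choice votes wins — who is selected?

W

First-place vote totals:
  T: 1
  V: 2
  Z: 0
  W: 4
  Q: 2
W has the most first-place votes.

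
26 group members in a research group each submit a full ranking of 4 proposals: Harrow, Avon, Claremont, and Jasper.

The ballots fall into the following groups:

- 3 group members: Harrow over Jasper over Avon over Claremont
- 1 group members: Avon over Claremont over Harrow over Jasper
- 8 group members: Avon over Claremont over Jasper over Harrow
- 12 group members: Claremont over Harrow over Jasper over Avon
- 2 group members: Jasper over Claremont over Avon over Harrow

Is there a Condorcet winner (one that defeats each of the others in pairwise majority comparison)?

Yes

Head-to-head results (26 voters total):
Harrow vs Avon: Harrow wins 15–11.
Harrow vs Claremont: Claremont wins 23–3.
Harrow vs Jasper: Harrow wins 16–10.
Avon vs Claremont: Claremont wins 14–12.
Avon vs Jasper: Jasper wins 17–9.
Claremont vs Jasper: Claremont wins 21–5.
Claremont beats each rival — Harrow (23–3), Avon (14–12), Jasper (21–5) — so Claremont is the Condorcet winner.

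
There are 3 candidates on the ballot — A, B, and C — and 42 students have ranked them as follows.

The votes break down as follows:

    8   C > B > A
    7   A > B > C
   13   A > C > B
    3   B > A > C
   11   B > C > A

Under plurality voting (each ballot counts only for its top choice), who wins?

First-place vote totals:
  A: 20
  B: 14
  C: 8
A has the most first-place votes.

A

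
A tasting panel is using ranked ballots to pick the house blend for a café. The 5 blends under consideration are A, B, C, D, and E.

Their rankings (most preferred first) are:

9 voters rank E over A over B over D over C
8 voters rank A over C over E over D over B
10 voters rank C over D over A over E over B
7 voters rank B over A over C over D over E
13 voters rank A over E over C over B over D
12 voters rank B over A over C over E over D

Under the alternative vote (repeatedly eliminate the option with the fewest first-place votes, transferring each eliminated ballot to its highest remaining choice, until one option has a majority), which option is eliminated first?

D

Round 1: A 21, B 19, C 10, E 9, D 0. D has the fewest and is eliminated.
Round 2: A 21, B 19, C 10, E 9. E has the fewest and is eliminated.
Round 3: A 30, B 19, C 10. A has a majority.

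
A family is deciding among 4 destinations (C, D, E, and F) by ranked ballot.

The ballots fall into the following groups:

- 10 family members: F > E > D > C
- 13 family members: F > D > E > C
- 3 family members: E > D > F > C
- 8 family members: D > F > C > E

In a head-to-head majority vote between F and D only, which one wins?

F

Ballots ranking F above D: 10+13 = 23.
Ballots ranking D above F: 3+8 = 11.
F wins the head-to-head, 23–11.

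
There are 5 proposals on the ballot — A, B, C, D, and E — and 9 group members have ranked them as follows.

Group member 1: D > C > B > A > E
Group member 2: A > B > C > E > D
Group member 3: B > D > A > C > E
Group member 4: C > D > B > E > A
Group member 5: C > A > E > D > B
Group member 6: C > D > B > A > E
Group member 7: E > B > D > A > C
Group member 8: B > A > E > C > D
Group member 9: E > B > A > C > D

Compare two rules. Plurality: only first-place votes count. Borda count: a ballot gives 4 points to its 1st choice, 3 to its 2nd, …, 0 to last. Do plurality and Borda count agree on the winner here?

Plurality first-place counts: A 1, B 2, C 3, D 1, E 2 → C.
Borda totals: A 17, B 23, C 20, D 16, E 14 → B.
The two rules disagree: plurality picks C, Borda picks B.

No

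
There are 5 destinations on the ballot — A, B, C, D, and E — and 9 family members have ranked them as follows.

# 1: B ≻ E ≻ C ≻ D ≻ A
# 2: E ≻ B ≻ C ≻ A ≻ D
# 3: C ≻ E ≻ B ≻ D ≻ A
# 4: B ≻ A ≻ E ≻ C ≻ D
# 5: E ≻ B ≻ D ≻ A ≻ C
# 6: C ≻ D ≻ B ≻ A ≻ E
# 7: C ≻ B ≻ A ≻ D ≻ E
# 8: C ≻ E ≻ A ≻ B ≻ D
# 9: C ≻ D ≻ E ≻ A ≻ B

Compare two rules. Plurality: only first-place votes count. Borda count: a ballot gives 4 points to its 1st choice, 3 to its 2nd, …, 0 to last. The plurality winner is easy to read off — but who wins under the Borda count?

C

Plurality first-place counts: A 0, B 2, C 5, D 0, E 2 → C.
Borda totals: A 11, B 22, C 25, D 11, E 21 → C.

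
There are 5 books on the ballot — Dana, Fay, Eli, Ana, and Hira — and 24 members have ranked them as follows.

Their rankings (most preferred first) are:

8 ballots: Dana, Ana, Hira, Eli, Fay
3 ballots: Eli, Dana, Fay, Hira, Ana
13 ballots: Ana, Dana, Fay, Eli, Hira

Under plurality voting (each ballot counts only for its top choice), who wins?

First-place vote totals:
  Dana: 8
  Fay: 0
  Eli: 3
  Ana: 13
  Hira: 0
Ana has the most first-place votes.

Ana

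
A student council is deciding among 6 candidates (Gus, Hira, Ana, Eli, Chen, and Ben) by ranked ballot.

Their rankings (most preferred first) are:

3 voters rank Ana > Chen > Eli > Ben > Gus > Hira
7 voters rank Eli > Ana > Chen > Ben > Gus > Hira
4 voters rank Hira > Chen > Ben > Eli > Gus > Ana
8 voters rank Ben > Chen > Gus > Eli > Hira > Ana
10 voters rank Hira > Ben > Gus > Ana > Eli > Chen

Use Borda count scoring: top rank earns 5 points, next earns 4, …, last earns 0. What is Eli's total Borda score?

78

Borda scores:
  Gus: 3·1 + 7·1 + 4·1 + 8·3 + 10·3 = 68
  Hira: 3·0 + 7·0 + 4·5 + 8·1 + 10·5 = 78
  Ana: 3·5 + 7·4 + 4·0 + 8·0 + 10·2 = 63
  Eli: 3·3 + 7·5 + 4·2 + 8·2 + 10·1 = 78
  Chen: 3·4 + 7·3 + 4·4 + 8·4 + 10·0 = 81
  Ben: 3·2 + 7·2 + 4·3 + 8·5 + 10·4 = 112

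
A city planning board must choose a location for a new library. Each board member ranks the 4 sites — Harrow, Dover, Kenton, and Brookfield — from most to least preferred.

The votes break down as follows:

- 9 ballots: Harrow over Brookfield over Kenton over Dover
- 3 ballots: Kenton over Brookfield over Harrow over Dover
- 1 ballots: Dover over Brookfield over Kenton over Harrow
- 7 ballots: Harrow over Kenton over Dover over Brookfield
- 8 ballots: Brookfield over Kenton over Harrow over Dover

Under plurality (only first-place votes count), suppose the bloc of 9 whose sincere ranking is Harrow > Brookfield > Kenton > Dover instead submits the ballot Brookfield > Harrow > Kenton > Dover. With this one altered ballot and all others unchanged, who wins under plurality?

Brookfield

First-place totals with the altered ballot: Harrow 7, Dover 1, Kenton 3, Brookfield 17.
The switch changes the winner from Harrow to Brookfield.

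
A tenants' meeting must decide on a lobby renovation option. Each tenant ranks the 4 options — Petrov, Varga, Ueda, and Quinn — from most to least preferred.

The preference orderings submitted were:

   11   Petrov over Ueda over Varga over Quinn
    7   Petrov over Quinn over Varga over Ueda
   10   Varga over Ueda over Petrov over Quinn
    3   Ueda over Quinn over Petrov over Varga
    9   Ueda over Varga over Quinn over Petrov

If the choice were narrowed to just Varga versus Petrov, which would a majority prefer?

Ballots ranking Varga above Petrov: 10+9 = 19.
Ballots ranking Petrov above Varga: 11+7+3 = 21.
Petrov wins the head-to-head, 21–19.

Petrov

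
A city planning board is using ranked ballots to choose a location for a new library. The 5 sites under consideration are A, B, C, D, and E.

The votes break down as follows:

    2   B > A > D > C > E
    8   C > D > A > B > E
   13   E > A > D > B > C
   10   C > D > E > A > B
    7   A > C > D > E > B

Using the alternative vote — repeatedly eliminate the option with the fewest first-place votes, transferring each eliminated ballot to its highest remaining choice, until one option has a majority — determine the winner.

Round 1: C 18, E 13, A 7, B 2, D 0. D has the fewest and is eliminated.
Round 2: C 18, E 13, A 7, B 2. B has the fewest and is eliminated.
Round 3: C 18, E 13, A 9. A has the fewest and is eliminated.
Round 4: C 27, E 13. C has a majority.

C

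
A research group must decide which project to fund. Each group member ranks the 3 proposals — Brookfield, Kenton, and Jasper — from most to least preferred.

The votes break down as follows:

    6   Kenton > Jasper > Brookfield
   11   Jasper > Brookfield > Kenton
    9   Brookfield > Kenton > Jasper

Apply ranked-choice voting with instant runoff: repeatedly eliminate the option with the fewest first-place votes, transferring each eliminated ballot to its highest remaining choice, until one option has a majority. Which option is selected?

Round 1: Jasper 11, Brookfield 9, Kenton 6. Kenton has the fewest and is eliminated.
Round 2: Jasper 17, Brookfield 9. Jasper has a majority.

Jasper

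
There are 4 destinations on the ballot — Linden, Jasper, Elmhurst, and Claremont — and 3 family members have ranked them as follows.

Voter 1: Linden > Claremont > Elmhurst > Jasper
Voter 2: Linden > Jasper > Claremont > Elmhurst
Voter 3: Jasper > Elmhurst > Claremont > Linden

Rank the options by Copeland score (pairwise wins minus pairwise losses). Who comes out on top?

Linden

Pairwise results:
  Linden vs Jasper: Linden wins 2–1.
  Linden vs Elmhurst: Linden wins 2–1.
  Linden vs Claremont: Linden wins 2–1.
  Jasper vs Elmhurst: Jasper wins 2–1.
  Jasper vs Claremont: Jasper wins 2–1.
  Elmhurst vs Claremont: Claremont wins 2–1.
Copeland scores (wins − losses):
  Linden: 3 − 0 = 3
  Jasper: 2 − 1 = 1
  Elmhurst: 0 − 3 = -3
  Claremont: 1 − 2 = -1
Linden has the best Copeland score.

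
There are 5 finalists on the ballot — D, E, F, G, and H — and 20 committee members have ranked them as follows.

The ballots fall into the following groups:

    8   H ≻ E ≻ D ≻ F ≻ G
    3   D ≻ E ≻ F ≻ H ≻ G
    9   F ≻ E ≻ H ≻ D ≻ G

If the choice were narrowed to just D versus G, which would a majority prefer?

Ballots ranking D above G: 8+3+9 = 20.
Ballots ranking G above D: 0.
D wins the head-to-head, 20–0.

D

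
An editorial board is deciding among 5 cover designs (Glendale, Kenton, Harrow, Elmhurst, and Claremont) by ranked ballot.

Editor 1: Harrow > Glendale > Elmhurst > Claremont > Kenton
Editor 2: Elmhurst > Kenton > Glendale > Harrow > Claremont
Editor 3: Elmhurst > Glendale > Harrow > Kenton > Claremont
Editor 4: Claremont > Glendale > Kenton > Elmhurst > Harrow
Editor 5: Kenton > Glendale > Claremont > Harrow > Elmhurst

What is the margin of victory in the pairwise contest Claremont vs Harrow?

Ballots ranking Claremont above Harrow: 2.
Ballots ranking Harrow above Claremont: 3.
Harrow wins 3–2, a margin of 1.

1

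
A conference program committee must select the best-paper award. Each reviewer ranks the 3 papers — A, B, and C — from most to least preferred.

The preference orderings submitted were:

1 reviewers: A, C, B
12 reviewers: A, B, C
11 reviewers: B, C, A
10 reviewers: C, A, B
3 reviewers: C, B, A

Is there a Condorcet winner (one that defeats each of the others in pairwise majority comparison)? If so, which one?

Head-to-head results (37 voters total):
A vs B: A wins 23–14.
A vs C: C wins 24–13.
B vs C: B wins 23–14.
No candidate beats all others: A beats B beats C beats A, a majority cycle.

None — there is no Condorcet winner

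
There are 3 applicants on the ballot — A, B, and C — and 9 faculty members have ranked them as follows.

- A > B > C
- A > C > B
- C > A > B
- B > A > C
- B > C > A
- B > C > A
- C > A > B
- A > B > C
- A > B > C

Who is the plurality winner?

A

First-place vote totals:
  A: 4
  B: 3
  C: 2
A has the most first-place votes.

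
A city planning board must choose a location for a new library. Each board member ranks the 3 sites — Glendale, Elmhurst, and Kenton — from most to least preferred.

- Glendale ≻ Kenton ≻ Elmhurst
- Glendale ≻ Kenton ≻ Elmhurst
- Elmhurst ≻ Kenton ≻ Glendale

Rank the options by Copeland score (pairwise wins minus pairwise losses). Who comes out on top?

Glendale

Pairwise results:
  Glendale vs Elmhurst: Glendale wins 2–1.
  Glendale vs Kenton: Glendale wins 2–1.
  Elmhurst vs Kenton: Kenton wins 2–1.
Copeland scores (wins − losses):
  Glendale: 2 − 0 = 2
  Elmhurst: 0 − 2 = -2
  Kenton: 1 − 1 = 0
Glendale has the best Copeland score.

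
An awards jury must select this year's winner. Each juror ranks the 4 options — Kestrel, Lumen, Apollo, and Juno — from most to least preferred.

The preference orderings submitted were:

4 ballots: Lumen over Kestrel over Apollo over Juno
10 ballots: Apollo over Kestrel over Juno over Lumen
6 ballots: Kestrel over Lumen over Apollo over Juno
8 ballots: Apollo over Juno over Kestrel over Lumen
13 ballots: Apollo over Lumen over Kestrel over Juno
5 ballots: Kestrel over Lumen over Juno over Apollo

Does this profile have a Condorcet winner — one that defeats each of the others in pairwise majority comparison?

Head-to-head results (46 voters total):
Kestrel vs Lumen: Kestrel wins 29–17.
Kestrel vs Apollo: Apollo wins 31–15.
Kestrel vs Juno: Kestrel wins 38–8.
Lumen vs Apollo: Apollo wins 31–15.
Lumen vs Juno: Lumen wins 28–18.
Apollo vs Juno: Apollo wins 41–5.
Apollo beats each rival — Kestrel (31–15), Lumen (31–15), Juno (41–5) — so Apollo is the Condorcet winner.

Yes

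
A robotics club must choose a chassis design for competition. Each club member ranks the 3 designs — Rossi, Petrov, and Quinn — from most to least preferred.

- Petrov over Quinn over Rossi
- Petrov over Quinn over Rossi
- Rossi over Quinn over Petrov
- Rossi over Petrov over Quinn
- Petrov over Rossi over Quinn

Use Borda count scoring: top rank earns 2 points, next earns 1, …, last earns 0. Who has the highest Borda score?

Borda scores:
  Rossi: 0 + 0 + 2 + 2 + 1 = 5
  Petrov: 2 + 2 + 0 + 1 + 2 = 7
  Quinn: 1 + 1 + 1 + 0 + 0 = 3
Petrov has the highest total.

Petrov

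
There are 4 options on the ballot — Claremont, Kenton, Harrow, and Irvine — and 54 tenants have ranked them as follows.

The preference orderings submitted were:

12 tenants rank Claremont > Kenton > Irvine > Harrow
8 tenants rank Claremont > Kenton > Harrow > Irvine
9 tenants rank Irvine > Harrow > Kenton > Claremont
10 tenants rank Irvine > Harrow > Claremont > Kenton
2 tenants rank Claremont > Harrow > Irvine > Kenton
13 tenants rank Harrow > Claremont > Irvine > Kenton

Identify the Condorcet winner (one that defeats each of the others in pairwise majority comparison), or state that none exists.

There is no Condorcet winner

Head-to-head results (54 voters total):
Claremont vs Kenton: Claremont wins 45–9.
Claremont vs Harrow: Harrow wins 32–22.
Claremont vs Irvine: Claremont wins 35–19.
Kenton vs Harrow: Harrow wins 34–20.
Kenton vs Irvine: Irvine wins 34–20.
Harrow vs Irvine: Irvine wins 31–23.
No candidate beats all others: Claremont beats Irvine beats Harrow beats Claremont, a majority cycle.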